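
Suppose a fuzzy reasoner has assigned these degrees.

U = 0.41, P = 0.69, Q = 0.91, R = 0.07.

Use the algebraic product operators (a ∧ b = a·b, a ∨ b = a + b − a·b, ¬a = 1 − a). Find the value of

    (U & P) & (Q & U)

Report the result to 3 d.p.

0.106

U & P = a·b on (0.4100, 0.6900) = 0.2829
Q & U = a·b on (0.9100, 0.4100) = 0.3731
(U & P) & (Q & U) = a·b on (0.2829, 0.3731) = 0.1055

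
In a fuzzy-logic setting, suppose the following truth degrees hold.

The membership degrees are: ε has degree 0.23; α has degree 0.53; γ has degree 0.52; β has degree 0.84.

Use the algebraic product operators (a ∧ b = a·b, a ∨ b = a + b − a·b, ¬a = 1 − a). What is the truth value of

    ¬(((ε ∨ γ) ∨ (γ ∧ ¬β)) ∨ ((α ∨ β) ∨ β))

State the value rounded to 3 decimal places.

0.004

ε ∨ γ = a + b − a·b on (0.2300, 0.5200) = 0.6304
¬β = 1 − 0.8400 = 0.1600
γ ∧ ¬β = a·b on (0.5200, 0.1600) = 0.0832
(ε ∨ γ) ∨ (γ ∧ ¬β) = a + b − a·b on (0.6304, 0.0832) = 0.6612
α ∨ β = a + b − a·b on (0.5300, 0.8400) = 0.9248
(α ∨ β) ∨ β = a + b − a·b on (0.9248, 0.8400) = 0.9880
((ε ∨ γ) ∨ (γ ∧ ¬β)) ∨ ((α ∨ β) ∨ β) = a + b − a·b on (0.6612, 0.9880) = 0.9959
¬(((ε ∨ γ) ∨ (γ ∧ ¬β)) ∨ ((α ∨ β) ∨ β)) = 1 − 0.9959 = 0.0041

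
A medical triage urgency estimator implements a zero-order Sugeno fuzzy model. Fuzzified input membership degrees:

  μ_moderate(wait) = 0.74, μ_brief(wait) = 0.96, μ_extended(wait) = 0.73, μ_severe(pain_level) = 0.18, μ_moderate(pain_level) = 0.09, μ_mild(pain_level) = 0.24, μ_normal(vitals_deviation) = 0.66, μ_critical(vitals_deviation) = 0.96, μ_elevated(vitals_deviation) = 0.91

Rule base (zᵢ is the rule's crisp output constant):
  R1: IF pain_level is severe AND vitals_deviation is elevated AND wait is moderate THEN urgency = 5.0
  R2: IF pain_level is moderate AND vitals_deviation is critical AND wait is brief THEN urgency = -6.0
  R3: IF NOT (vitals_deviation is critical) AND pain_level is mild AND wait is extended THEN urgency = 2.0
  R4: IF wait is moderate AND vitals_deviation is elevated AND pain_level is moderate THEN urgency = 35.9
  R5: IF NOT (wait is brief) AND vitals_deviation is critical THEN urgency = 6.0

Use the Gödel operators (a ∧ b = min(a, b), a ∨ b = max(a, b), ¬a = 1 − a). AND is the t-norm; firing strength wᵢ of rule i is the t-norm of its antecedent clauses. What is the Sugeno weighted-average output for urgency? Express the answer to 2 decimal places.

8.89

R1 (z=5.0): severe=0.18, elevated=0.91, moderate=0.74; AND[min(a, b)] → w = 0.18
R2 (z=-6.0): moderate=0.09, critical=0.96, brief=0.96; AND[min(a, b)] → w = 0.09
R3 (z=2.0): ¬critical=1−0.96=0.04, mild=0.24, extended=0.73; AND[min(a, b)] → w = 0.04
R4 (z=35.9): moderate=0.74, elevated=0.91, moderate=0.09; AND[min(a, b)] → w = 0.09
R5 (z=6.0): ¬brief=1−0.96=0.04, critical=0.96; AND[min(a, b)] → w = 0.04
Weighted average = (0.18·5.0 + 0.09·-6.0 + 0.04·2.0 + 0.09·35.9 + 0.04·6.0) / (0.18 + 0.09 + 0.04 + 0.09 + 0.04)
  = 3.9110 / 0.4400 = 8.89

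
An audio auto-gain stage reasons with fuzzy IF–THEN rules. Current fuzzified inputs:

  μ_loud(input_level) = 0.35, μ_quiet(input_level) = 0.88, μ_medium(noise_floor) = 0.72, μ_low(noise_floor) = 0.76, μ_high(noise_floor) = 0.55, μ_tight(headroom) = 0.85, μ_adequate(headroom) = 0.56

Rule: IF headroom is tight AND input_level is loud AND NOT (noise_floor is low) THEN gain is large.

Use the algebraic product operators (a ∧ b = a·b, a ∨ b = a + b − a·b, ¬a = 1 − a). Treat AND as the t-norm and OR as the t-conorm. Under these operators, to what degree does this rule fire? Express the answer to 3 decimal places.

firing strength: tight=0.85, loud=0.35, ¬low=1−0.76=0.24; AND[a·b] → w = 0.0714

0.071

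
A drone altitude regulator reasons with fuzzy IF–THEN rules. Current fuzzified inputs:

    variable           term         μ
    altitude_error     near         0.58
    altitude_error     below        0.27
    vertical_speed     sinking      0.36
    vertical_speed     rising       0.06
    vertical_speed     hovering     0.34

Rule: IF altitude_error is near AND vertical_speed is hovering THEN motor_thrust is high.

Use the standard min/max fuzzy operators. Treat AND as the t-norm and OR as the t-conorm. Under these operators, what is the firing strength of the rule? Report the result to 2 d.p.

firing strength: near=0.58, hovering=0.34; AND[min(a, b)] → w = 0.34

0.34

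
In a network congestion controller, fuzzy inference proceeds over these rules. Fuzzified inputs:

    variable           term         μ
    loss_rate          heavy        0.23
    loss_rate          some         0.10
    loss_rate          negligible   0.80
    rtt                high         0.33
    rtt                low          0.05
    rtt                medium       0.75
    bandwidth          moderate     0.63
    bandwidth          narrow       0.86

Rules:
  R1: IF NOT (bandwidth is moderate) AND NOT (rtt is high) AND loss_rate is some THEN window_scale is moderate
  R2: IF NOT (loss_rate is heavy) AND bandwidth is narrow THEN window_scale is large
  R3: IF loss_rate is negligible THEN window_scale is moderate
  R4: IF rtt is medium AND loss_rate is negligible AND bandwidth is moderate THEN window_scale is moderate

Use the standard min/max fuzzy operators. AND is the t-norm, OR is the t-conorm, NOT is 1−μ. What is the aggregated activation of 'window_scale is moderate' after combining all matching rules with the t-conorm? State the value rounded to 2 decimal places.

R1: ¬moderate=1−0.63=0.37, ¬high=1−0.33=0.67, some=0.10; AND[min(a, b)] → w = 0.10
R2: ¬heavy=1−0.23=0.77, narrow=0.86; AND[min(a, b)] → w = 0.77
R3: negligible=0.80 → w = 0.80
R4: medium=0.75, negligible=0.80, moderate=0.63; AND[min(a, b)] → w = 0.63
Rules with consequent 'moderate': {R1, R3, R4} → strengths 0.10, 0.80, 0.63
Aggregate via t-conorm [max(a, b)]: 0.80

0.80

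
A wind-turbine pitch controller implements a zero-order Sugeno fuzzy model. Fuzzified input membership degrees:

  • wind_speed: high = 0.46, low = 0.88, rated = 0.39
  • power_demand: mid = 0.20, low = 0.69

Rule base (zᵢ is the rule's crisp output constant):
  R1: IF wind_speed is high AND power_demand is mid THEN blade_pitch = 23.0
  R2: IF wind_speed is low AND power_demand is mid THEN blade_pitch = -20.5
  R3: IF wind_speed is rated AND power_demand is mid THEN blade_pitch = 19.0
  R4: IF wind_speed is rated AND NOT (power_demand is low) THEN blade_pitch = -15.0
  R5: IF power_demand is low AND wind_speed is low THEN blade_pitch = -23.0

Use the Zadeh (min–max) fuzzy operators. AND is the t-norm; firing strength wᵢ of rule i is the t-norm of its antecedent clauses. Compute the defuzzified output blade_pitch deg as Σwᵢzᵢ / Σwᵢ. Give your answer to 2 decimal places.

-10.14

R1 (z=23.0): high=0.46, mid=0.20; AND[min(a, b)] → w = 0.20
R2 (z=-20.5): low=0.88, mid=0.20; AND[min(a, b)] → w = 0.20
R3 (z=19.0): rated=0.39, mid=0.20; AND[min(a, b)] → w = 0.20
R4 (z=-15.0): rated=0.39, ¬low=1−0.69=0.31; AND[min(a, b)] → w = 0.31
R5 (z=-23.0): low=0.69, low=0.88; AND[min(a, b)] → w = 0.69
Weighted average = (0.20·23.0 + 0.20·-20.5 + 0.20·19.0 + 0.31·-15.0 + 0.69·-23.0) / (0.20 + 0.20 + 0.20 + 0.31 + 0.69)
  = -16.2200 / 1.6000 = -10.14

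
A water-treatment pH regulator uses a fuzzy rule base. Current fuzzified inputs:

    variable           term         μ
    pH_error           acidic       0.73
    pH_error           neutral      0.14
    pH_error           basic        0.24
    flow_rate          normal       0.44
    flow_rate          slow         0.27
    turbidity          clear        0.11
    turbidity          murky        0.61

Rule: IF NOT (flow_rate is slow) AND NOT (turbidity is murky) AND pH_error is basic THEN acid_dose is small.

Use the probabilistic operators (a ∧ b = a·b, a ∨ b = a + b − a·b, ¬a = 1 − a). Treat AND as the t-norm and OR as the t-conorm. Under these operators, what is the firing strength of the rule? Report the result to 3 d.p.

0.068

firing strength: ¬slow=1−0.27=0.73, ¬murky=1−0.61=0.39, basic=0.24; AND[a·b] → w = 0.0683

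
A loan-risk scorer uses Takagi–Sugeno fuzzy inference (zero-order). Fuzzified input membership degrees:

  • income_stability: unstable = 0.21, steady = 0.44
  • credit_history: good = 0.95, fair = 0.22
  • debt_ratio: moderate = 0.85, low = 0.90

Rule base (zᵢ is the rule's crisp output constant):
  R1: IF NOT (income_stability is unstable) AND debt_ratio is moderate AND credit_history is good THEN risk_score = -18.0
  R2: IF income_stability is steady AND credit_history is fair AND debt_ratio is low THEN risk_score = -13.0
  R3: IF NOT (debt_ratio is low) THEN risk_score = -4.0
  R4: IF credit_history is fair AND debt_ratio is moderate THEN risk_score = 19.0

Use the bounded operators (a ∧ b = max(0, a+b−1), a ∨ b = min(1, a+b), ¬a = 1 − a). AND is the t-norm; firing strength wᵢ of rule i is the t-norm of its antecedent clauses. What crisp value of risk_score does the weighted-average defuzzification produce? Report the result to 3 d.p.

R1 (z=-18.0): ¬unstable=1−0.21=0.79, moderate=0.85, good=0.95; AND[max(0, a+b−1)] → w = 0.59
R2 (z=-13.0): steady=0.44, fair=0.22, low=0.90; AND[max(0, a+b−1)] → w = 0.00
R3 (z=-4.0): ¬low=1−0.90=0.10 → w = 0.10
R4 (z=19.0): fair=0.22, moderate=0.85; AND[max(0, a+b−1)] → w = 0.07
Weighted average = (0.59·-18.0 + 0.00·-13.0 + 0.10·-4.0 + 0.07·19.0) / (0.59 + 0.00 + 0.10 + 0.07)
  = -9.6900 / 0.7600 = -12.750

-12.750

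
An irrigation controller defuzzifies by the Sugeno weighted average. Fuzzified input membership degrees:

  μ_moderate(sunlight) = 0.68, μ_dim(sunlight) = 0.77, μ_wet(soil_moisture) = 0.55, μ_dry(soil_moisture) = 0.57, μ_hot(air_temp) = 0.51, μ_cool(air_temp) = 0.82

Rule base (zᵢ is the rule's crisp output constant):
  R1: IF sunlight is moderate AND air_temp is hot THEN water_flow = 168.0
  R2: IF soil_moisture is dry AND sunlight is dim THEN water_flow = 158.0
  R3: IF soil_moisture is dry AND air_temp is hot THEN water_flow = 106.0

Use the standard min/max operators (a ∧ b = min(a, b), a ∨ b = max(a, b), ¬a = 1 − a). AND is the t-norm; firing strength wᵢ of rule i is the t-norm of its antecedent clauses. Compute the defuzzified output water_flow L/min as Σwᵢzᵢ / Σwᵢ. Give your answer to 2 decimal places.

R1 (z=168.0): moderate=0.68, hot=0.51; AND[min(a, b)] → w = 0.51
R2 (z=158.0): dry=0.57, dim=0.77; AND[min(a, b)] → w = 0.57
R3 (z=106.0): dry=0.57, hot=0.51; AND[min(a, b)] → w = 0.51
Weighted average = (0.51·168.0 + 0.57·158.0 + 0.51·106.0) / (0.51 + 0.57 + 0.51)
  = 229.8000 / 1.5900 = 144.53

144.53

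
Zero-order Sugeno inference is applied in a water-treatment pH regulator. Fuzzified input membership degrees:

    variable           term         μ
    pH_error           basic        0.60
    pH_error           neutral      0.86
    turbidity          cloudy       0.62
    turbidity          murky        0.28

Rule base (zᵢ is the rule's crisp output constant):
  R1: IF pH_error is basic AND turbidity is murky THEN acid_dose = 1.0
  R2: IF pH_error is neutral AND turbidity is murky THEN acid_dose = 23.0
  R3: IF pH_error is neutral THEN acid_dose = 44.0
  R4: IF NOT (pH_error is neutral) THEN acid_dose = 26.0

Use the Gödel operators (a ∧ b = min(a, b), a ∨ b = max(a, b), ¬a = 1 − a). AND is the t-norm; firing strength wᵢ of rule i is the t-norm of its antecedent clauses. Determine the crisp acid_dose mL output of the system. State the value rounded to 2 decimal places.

R1 (z=1.0): basic=0.60, murky=0.28; AND[min(a, b)] → w = 0.28
R2 (z=23.0): neutral=0.86, murky=0.28; AND[min(a, b)] → w = 0.28
R3 (z=44.0): neutral=0.86 → w = 0.86
R4 (z=26.0): ¬neutral=1−0.86=0.14 → w = 0.14
Weighted average = (0.28·1.0 + 0.28·23.0 + 0.86·44.0 + 0.14·26.0) / (0.28 + 0.28 + 0.86 + 0.14)
  = 48.2000 / 1.5600 = 30.90

30.90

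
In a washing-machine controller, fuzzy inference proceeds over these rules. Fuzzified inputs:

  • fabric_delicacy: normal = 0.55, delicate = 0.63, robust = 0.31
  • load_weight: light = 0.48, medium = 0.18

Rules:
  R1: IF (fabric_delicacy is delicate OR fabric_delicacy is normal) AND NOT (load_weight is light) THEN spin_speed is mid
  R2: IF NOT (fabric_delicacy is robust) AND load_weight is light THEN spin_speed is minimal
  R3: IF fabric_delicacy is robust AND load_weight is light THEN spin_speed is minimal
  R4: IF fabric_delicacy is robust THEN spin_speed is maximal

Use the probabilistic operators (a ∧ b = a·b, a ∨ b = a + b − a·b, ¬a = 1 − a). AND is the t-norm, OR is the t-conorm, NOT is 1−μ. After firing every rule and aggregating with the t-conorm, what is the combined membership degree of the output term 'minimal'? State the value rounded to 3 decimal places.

R1: (delicate=0.63 OR normal=0.55) = 0.8335; AND[a·b] with ¬light=1−0.48=0.52 → w = 0.4334
R2: ¬robust=1−0.31=0.69, light=0.48; AND[a·b] → w = 0.3312
R3: robust=0.31, light=0.48; AND[a·b] → w = 0.1488
R4: robust=0.31 → w = 0.3100
Rules with consequent 'minimal': {R2, R3} → strengths 0.3312, 0.1488
Aggregate via t-conorm [a + b − a·b]: 0.4307

0.431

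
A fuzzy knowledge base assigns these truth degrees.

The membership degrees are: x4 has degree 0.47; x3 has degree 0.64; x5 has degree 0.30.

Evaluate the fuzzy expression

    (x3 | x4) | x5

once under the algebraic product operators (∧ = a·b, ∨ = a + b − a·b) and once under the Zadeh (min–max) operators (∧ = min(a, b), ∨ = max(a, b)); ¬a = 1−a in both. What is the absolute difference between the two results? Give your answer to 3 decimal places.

0.226

Under algebraic product:
  x3 | x4 = a + b − a·b on (0.6400, 0.4700) = 0.8092
  (x3 | x4) | x5 = a + b − a·b on (0.8092, 0.3000) = 0.8664
  → value = 0.8664
Under Zadeh (min–max):
  x3 | x4 = max(a, b) on (0.64, 0.47) = 0.64
  (x3 | x4) | x5 = max(a, b) on (0.64, 0.30) = 0.64
  → value = 0.6400
|0.8664 − 0.6400| = 0.226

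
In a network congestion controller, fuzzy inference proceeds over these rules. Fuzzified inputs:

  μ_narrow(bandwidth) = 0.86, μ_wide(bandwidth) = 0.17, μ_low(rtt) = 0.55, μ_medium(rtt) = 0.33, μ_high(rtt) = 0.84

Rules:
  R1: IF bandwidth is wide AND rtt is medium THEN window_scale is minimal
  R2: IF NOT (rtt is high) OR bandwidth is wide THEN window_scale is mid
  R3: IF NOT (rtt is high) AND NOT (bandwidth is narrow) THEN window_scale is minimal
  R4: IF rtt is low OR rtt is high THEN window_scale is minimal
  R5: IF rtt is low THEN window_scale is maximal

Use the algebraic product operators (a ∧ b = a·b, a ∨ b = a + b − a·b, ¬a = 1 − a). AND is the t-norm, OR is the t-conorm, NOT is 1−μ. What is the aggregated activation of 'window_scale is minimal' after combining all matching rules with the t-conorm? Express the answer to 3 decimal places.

R1: wide=0.17, medium=0.33; AND[a·b] → w = 0.0561
R2: ¬high=1−0.84=0.16, wide=0.17; OR[a + b − a·b] → w = 0.3028
R3: ¬high=1−0.84=0.16, ¬narrow=1−0.86=0.14; AND[a·b] → w = 0.0224
R4: low=0.55, high=0.84; OR[a + b − a·b] → w = 0.9280
R5: low=0.55 → w = 0.5500
Rules with consequent 'minimal': {R1, R3, R4} → strengths 0.0561, 0.0224, 0.9280
Aggregate via t-conorm [a + b − a·b]: 0.9336

0.934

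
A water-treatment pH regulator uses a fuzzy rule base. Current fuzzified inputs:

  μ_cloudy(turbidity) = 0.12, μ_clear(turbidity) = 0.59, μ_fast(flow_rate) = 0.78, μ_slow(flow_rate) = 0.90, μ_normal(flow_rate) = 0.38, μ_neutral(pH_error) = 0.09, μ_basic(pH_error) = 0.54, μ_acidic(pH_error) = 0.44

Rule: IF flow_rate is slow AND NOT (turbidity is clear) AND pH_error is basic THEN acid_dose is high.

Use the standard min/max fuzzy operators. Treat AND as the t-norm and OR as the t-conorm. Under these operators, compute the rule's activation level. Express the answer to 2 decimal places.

0.41

firing strength: slow=0.90, ¬clear=1−0.59=0.41, basic=0.54; AND[min(a, b)] → w = 0.41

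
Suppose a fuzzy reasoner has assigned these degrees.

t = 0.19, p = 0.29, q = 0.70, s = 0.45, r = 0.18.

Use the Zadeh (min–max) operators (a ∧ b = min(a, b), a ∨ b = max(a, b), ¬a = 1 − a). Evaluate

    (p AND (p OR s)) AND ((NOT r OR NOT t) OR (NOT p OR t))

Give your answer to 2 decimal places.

p OR s = max(a, b) on (0.29, 0.45) = 0.45
p AND (p OR s) = min(a, b) on (0.29, 0.45) = 0.29
NOT r = 1 − 0.18 = 0.82
NOT t = 1 − 0.19 = 0.81
NOT r OR NOT t = max(a, b) on (0.82, 0.81) = 0.82
NOT p = 1 − 0.29 = 0.71
NOT p OR t = max(a, b) on (0.71, 0.19) = 0.71
(NOT r OR NOT t) OR (NOT p OR t) = max(a, b) on (0.82, 0.71) = 0.82
(p AND (p OR s)) AND ((NOT r OR NOT t) OR (NOT p OR t)) = min(a, b) on (0.29, 0.82) = 0.29

0.29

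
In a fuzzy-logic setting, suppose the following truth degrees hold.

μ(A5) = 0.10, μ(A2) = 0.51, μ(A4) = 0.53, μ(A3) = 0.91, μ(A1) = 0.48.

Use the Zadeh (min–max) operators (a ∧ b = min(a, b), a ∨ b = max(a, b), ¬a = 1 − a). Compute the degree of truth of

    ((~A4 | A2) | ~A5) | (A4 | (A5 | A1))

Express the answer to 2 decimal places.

~A4 = 1 − 0.53 = 0.47
~A4 | A2 = max(a, b) on (0.47, 0.51) = 0.51
~A5 = 1 − 0.10 = 0.90
(~A4 | A2) | ~A5 = max(a, b) on (0.51, 0.90) = 0.90
A5 | A1 = max(a, b) on (0.10, 0.48) = 0.48
A4 | (A5 | A1) = max(a, b) on (0.53, 0.48) = 0.53
((~A4 | A2) | ~A5) | (A4 | (A5 | A1)) = max(a, b) on (0.90, 0.53) = 0.90

0.90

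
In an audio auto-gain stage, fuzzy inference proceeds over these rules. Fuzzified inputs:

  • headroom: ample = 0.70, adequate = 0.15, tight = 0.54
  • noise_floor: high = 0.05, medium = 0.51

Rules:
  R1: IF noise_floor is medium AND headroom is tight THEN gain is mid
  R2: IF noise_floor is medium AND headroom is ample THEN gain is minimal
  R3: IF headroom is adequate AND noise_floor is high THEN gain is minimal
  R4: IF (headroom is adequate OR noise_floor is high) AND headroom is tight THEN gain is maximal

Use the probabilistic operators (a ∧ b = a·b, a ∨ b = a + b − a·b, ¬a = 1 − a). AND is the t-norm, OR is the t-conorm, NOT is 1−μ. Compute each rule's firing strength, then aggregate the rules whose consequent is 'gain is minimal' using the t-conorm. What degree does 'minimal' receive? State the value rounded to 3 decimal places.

0.362

R1: medium=0.51, tight=0.54; AND[a·b] → w = 0.2754
R2: medium=0.51, ample=0.70; AND[a·b] → w = 0.3570
R3: adequate=0.15, high=0.05; AND[a·b] → w = 0.0075
R4: (adequate=0.15 OR high=0.05) = 0.1925; AND[a·b] with tight=0.54 → w = 0.1040
Rules with consequent 'minimal': {R2, R3} → strengths 0.3570, 0.0075
Aggregate via t-conorm [a + b − a·b]: 0.3618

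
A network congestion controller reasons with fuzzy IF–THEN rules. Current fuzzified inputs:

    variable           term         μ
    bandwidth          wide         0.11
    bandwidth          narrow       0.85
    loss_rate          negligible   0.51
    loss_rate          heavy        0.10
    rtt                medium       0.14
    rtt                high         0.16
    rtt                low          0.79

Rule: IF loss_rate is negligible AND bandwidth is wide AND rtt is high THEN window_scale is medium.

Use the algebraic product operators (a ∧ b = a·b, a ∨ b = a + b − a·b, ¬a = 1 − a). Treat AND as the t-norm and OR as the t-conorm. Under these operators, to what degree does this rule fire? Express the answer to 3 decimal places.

firing strength: negligible=0.51, wide=0.11, high=0.16; AND[a·b] → w = 0.0090

0.009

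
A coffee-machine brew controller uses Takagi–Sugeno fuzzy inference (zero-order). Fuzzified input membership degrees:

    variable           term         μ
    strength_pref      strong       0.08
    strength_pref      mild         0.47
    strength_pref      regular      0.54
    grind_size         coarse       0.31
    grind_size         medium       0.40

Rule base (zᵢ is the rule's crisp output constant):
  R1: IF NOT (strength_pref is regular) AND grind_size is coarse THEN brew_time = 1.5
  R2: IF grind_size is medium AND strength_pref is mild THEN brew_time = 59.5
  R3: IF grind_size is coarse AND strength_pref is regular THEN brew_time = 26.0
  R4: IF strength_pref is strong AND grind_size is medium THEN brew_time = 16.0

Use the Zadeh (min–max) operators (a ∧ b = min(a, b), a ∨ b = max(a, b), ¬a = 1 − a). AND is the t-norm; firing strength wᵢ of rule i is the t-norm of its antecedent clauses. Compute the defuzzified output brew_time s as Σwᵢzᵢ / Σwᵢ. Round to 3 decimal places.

30.550

R1 (z=1.5): ¬regular=1−0.54=0.46, coarse=0.31; AND[min(a, b)] → w = 0.31
R2 (z=59.5): medium=0.40, mild=0.47; AND[min(a, b)] → w = 0.40
R3 (z=26.0): coarse=0.31, regular=0.54; AND[min(a, b)] → w = 0.31
R4 (z=16.0): strong=0.08, medium=0.40; AND[min(a, b)] → w = 0.08
Weighted average = (0.31·1.5 + 0.40·59.5 + 0.31·26.0 + 0.08·16.0) / (0.31 + 0.40 + 0.31 + 0.08)
  = 33.6050 / 1.1000 = 30.550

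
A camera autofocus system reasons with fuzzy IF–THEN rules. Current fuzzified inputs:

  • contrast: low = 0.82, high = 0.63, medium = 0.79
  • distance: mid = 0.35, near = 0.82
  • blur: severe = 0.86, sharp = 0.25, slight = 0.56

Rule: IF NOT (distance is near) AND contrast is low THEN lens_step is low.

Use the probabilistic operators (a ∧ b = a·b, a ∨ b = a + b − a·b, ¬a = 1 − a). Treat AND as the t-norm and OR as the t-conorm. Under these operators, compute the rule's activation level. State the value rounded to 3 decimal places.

0.148

firing strength: ¬near=1−0.82=0.18, low=0.82; AND[a·b] → w = 0.1476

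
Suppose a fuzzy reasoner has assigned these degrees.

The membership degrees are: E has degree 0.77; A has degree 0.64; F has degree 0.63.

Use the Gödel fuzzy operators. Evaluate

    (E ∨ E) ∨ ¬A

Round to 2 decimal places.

0.77

E ∨ E = max(a, b) on (0.77, 0.77) = 0.77
¬A = 1 − 0.64 = 0.36
(E ∨ E) ∨ ¬A = max(a, b) on (0.77, 0.36) = 0.77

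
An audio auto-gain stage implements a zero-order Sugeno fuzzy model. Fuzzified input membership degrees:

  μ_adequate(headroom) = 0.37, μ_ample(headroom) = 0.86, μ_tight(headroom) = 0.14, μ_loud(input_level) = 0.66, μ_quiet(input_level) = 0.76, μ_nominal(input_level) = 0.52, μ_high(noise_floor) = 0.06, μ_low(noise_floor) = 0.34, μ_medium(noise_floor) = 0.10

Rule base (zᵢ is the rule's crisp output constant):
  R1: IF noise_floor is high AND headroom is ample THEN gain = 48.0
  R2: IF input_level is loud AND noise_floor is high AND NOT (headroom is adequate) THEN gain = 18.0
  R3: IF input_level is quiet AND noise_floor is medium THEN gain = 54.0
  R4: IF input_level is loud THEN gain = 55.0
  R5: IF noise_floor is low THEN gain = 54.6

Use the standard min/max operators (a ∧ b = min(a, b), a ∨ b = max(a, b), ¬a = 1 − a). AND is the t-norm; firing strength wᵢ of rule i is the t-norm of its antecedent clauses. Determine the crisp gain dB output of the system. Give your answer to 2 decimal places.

52.64

R1 (z=48.0): high=0.06, ample=0.86; AND[min(a, b)] → w = 0.06
R2 (z=18.0): loud=0.66, high=0.06, ¬adequate=1−0.37=0.63; AND[min(a, b)] → w = 0.06
R3 (z=54.0): quiet=0.76, medium=0.10; AND[min(a, b)] → w = 0.10
R4 (z=55.0): loud=0.66 → w = 0.66
R5 (z=54.6): low=0.34 → w = 0.34
Weighted average = (0.06·48.0 + 0.06·18.0 + 0.10·54.0 + 0.66·55.0 + 0.34·54.6) / (0.06 + 0.06 + 0.10 + 0.66 + 0.34)
  = 64.2240 / 1.2200 = 52.64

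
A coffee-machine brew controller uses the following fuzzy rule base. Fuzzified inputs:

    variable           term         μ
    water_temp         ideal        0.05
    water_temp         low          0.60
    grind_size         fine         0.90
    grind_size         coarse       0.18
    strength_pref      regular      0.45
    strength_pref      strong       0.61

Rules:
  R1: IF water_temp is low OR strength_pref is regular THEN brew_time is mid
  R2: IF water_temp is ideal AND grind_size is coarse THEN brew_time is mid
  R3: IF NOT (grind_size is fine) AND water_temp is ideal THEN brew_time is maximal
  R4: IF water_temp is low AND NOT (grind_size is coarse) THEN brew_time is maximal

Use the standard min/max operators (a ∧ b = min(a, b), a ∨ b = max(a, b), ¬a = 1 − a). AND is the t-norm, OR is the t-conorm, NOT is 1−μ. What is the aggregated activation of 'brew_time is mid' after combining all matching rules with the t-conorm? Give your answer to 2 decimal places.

R1: low=0.60, regular=0.45; OR[max(a, b)] → w = 0.60
R2: ideal=0.05, coarse=0.18; AND[min(a, b)] → w = 0.05
R3: ¬fine=1−0.90=0.10, ideal=0.05; AND[min(a, b)] → w = 0.05
R4: low=0.60, ¬coarse=1−0.18=0.82; AND[min(a, b)] → w = 0.60
Rules with consequent 'mid': {R1, R2} → strengths 0.60, 0.05
Aggregate via t-conorm [max(a, b)]: 0.60

0.60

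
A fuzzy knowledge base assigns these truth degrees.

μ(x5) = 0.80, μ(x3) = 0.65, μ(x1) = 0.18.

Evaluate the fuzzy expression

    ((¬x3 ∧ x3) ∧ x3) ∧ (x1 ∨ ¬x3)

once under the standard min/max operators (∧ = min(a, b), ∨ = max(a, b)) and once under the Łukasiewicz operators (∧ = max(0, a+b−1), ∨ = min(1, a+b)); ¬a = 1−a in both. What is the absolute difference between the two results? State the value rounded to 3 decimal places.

0.350

Under standard min/max:
  ¬x3 = 1 − 0.65 = 0.35
  ¬x3 ∧ x3 = min(a, b) on (0.35, 0.65) = 0.35
  (¬x3 ∧ x3) ∧ x3 = min(a, b) on (0.35, 0.65) = 0.35
  ¬x3 = 1 − 0.65 = 0.35
  x1 ∨ ¬x3 = max(a, b) on (0.18, 0.35) = 0.35
  ((¬x3 ∧ x3) ∧ x3) ∧ (x1 ∨ ¬x3) = min(a, b) on (0.35, 0.35) = 0.35
  → value = 0.3500
Under Łukasiewicz:
  ¬x3 = 1 − 0.65 = 0.35
  ¬x3 ∧ x3 = max(0, a+b−1) on (0.35, 0.65) = 0.00
  (¬x3 ∧ x3) ∧ x3 = max(0, a+b−1) on (0.00, 0.65) = 0.00
  ¬x3 = 1 − 0.65 = 0.35
  x1 ∨ ¬x3 = min(1, a+b) on (0.18, 0.35) = 0.53
  ((¬x3 ∧ x3) ∧ x3) ∧ (x1 ∨ ¬x3) = max(0, a+b−1) on (0.00, 0.53) = 0.00
  → value = 0.0000
|0.3500 − 0.0000| = 0.350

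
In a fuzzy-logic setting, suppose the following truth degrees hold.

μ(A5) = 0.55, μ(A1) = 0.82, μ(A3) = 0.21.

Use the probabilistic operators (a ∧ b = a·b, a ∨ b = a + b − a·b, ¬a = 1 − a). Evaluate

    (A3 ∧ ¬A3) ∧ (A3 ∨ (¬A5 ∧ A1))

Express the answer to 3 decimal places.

0.083

¬A3 = 1 − 0.2100 = 0.7900
A3 ∧ ¬A3 = a·b on (0.2100, 0.7900) = 0.1659
¬A5 = 1 − 0.5500 = 0.4500
¬A5 ∧ A1 = a·b on (0.4500, 0.8200) = 0.3690
A3 ∨ (¬A5 ∧ A1) = a + b − a·b on (0.2100, 0.3690) = 0.5015
(A3 ∧ ¬A3) ∧ (A3 ∨ (¬A5 ∧ A1)) = a·b on (0.1659, 0.5015) = 0.0832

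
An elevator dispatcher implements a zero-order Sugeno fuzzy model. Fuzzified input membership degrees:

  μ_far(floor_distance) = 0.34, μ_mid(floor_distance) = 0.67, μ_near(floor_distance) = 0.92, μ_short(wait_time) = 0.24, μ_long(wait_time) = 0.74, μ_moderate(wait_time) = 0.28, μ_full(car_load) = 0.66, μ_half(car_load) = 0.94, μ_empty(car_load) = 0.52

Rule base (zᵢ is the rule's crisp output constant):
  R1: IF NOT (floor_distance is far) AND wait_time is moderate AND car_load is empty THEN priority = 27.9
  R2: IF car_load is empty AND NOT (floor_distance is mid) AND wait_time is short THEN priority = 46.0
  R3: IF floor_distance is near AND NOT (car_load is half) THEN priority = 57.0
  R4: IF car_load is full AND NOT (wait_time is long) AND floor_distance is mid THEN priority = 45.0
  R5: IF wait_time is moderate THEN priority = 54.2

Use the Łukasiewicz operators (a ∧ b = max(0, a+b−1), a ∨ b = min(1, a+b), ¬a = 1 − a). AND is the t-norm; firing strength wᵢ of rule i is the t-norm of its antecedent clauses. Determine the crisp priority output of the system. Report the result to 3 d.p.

54.200

R1 (z=27.9): ¬far=1−0.34=0.66, moderate=0.28, empty=0.52; AND[max(0, a+b−1)] → w = 0.00
R2 (z=46.0): empty=0.52, ¬mid=1−0.67=0.33, short=0.24; AND[max(0, a+b−1)] → w = 0.00
R3 (z=57.0): near=0.92, ¬half=1−0.94=0.06; AND[max(0, a+b−1)] → w = 0.00
R4 (z=45.0): full=0.66, ¬long=1−0.74=0.26, mid=0.67; AND[max(0, a+b−1)] → w = 0.00
R5 (z=54.2): moderate=0.28 → w = 0.28
Weighted average = (0.00·27.9 + 0.00·46.0 + 0.00·57.0 + 0.00·45.0 + 0.28·54.2) / (0.00 + 0.00 + 0.00 + 0.00 + 0.28)
  = 15.1760 / 0.2800 = 54.200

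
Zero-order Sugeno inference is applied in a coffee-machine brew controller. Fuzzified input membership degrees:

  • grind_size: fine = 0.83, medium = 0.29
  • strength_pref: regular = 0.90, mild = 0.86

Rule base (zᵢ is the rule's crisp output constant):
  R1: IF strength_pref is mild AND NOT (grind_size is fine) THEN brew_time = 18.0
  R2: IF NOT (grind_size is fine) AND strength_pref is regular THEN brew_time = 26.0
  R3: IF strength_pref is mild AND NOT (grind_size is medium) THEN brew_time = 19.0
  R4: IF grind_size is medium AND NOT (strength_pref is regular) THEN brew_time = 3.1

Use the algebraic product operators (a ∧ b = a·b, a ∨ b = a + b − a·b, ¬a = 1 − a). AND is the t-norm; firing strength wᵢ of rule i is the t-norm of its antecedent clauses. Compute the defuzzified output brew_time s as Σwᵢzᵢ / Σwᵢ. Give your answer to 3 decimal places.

19.494

R1 (z=18.0): mild=0.86, ¬fine=1−0.83=0.17; AND[a·b] → w = 0.1462
R2 (z=26.0): ¬fine=1−0.83=0.17, regular=0.90; AND[a·b] → w = 0.1530
R3 (z=19.0): mild=0.86, ¬medium=1−0.29=0.71; AND[a·b] → w = 0.6106
R4 (z=3.1): medium=0.29, ¬regular=1−0.90=0.10; AND[a·b] → w = 0.0290
Weighted average = (0.1462·18.0 + 0.1530·26.0 + 0.6106·19.0 + 0.0290·3.1) / (0.1462 + 0.1530 + 0.6106 + 0.0290)
  = 18.3009 / 0.9388 = 19.494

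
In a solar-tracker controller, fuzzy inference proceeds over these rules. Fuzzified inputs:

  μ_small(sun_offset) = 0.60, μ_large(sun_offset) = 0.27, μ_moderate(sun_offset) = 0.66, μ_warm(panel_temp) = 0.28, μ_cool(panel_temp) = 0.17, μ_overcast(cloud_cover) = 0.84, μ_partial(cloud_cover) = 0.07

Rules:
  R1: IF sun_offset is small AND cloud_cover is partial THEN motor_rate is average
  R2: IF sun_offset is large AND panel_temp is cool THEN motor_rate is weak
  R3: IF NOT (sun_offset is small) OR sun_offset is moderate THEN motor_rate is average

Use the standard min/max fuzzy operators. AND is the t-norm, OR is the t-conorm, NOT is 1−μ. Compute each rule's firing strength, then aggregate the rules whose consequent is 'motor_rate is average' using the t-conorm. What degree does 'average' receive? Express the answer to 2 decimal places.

R1: small=0.60, partial=0.07; AND[min(a, b)] → w = 0.07
R2: large=0.27, cool=0.17; AND[min(a, b)] → w = 0.17
R3: ¬small=1−0.60=0.40, moderate=0.66; OR[max(a, b)] → w = 0.66
Rules with consequent 'average': {R1, R3} → strengths 0.07, 0.66
Aggregate via t-conorm [max(a, b)]: 0.66

0.66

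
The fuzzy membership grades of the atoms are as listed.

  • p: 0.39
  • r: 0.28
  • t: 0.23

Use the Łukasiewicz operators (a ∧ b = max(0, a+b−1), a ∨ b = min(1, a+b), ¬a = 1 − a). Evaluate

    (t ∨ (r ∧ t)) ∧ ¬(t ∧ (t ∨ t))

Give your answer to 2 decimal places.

0.23

r ∧ t = max(0, a+b−1) on (0.28, 0.23) = 0.00
t ∨ (r ∧ t) = min(1, a+b) on (0.23, 0.00) = 0.23
t ∨ t = min(1, a+b) on (0.23, 0.23) = 0.46
t ∧ (t ∨ t) = max(0, a+b−1) on (0.23, 0.46) = 0.00
¬(t ∧ (t ∨ t)) = 1 − 0.00 = 1.00
(t ∨ (r ∧ t)) ∧ ¬(t ∧ (t ∨ t)) = max(0, a+b−1) on (0.23, 1.00) = 0.23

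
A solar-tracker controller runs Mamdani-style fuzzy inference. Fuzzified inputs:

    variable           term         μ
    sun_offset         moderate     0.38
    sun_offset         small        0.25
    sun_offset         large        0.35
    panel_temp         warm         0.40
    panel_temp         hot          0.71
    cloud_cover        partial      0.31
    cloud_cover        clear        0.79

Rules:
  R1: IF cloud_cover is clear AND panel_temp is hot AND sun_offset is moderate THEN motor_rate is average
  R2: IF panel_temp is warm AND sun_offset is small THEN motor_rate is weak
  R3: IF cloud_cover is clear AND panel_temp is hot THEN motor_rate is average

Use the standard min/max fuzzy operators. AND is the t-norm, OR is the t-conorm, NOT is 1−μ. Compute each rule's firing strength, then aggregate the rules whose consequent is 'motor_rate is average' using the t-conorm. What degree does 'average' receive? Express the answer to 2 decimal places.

0.71

R1: clear=0.79, hot=0.71, moderate=0.38; AND[min(a, b)] → w = 0.38
R2: warm=0.40, small=0.25; AND[min(a, b)] → w = 0.25
R3: clear=0.79, hot=0.71; AND[min(a, b)] → w = 0.71
Rules with consequent 'average': {R1, R3} → strengths 0.38, 0.71
Aggregate via t-conorm [max(a, b)]: 0.71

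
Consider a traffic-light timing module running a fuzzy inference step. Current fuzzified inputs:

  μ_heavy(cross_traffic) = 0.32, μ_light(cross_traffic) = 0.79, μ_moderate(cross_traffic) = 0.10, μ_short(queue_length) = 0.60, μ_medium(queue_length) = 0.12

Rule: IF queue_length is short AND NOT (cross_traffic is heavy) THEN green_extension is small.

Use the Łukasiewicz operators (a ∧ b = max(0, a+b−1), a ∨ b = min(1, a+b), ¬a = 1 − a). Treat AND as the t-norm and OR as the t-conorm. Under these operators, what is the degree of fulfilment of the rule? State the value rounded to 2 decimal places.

0.28

firing strength: short=0.60, ¬heavy=1−0.32=0.68; AND[max(0, a+b−1)] → w = 0.28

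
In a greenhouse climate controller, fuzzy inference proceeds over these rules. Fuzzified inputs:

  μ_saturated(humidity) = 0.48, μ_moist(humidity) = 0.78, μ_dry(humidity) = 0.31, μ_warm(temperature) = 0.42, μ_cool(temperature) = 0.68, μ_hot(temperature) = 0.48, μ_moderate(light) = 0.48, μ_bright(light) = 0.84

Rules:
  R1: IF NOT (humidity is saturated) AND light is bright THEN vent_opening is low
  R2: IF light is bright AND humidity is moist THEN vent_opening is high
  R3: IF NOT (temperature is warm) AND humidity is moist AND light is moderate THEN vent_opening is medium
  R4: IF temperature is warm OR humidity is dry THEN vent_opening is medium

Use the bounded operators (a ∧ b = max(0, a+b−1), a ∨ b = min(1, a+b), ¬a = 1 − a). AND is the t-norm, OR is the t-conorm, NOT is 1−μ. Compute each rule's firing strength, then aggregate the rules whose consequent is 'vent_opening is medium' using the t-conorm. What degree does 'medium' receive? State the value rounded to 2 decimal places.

R1: ¬saturated=1−0.48=0.52, bright=0.84; AND[max(0, a+b−1)] → w = 0.36
R2: bright=0.84, moist=0.78; AND[max(0, a+b−1)] → w = 0.62
R3: ¬warm=1−0.42=0.58, moist=0.78, moderate=0.48; AND[max(0, a+b−1)] → w = 0.00
R4: warm=0.42, dry=0.31; OR[min(1, a+b)] → w = 0.73
Rules with consequent 'medium': {R3, R4} → strengths 0.00, 0.73
Aggregate via t-conorm [min(1, a+b)]: 0.73

0.73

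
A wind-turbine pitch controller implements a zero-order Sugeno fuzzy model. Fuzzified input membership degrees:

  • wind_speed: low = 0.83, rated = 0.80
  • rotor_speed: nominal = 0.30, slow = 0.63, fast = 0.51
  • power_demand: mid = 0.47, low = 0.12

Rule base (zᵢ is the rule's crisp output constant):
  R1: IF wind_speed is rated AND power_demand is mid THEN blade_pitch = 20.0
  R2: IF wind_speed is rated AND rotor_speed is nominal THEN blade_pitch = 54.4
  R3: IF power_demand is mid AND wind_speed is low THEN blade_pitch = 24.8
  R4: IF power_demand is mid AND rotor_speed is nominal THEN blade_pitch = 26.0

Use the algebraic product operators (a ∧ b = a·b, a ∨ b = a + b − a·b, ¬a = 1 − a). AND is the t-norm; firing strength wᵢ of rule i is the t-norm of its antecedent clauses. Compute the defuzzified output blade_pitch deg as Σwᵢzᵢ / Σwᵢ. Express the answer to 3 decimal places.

R1 (z=20.0): rated=0.80, mid=0.47; AND[a·b] → w = 0.3760
R2 (z=54.4): rated=0.80, nominal=0.30; AND[a·b] → w = 0.2400
R3 (z=24.8): mid=0.47, low=0.83; AND[a·b] → w = 0.3901
R4 (z=26.0): mid=0.47, nominal=0.30; AND[a·b] → w = 0.1410
Weighted average = (0.3760·20.0 + 0.2400·54.4 + 0.3901·24.8 + 0.1410·26.0) / (0.3760 + 0.2400 + 0.3901 + 0.1410)
  = 33.9165 / 1.1471 = 29.567

29.567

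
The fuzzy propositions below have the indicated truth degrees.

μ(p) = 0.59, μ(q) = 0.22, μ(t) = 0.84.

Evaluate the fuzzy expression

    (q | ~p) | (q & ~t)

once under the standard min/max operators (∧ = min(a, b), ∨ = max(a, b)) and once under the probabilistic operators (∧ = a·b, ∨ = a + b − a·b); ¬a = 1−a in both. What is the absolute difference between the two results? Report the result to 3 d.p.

Under standard min/max:
  ~p = 1 − 0.59 = 0.41
  q | ~p = max(a, b) on (0.22, 0.41) = 0.41
  ~t = 1 − 0.84 = 0.16
  q & ~t = min(a, b) on (0.22, 0.16) = 0.16
  (q | ~p) | (q & ~t) = max(a, b) on (0.41, 0.16) = 0.41
  → value = 0.4100
Under probabilistic:
  ~p = 1 − 0.5900 = 0.4100
  q | ~p = a + b − a·b on (0.2200, 0.4100) = 0.5398
  ~t = 1 − 0.8400 = 0.1600
  q & ~t = a·b on (0.2200, 0.1600) = 0.0352
  (q | ~p) | (q & ~t) = a + b − a·b on (0.5398, 0.0352) = 0.5560
  → value = 0.5560
|0.4100 − 0.5560| = 0.146

0.146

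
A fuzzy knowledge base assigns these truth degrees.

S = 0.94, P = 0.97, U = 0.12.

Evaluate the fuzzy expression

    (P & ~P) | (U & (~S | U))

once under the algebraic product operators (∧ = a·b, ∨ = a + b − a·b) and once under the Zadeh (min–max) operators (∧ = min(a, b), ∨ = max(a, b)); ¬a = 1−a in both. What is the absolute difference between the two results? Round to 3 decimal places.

Under algebraic product:
  ~P = 1 − 0.9700 = 0.0300
  P & ~P = a·b on (0.9700, 0.0300) = 0.0291
  ~S = 1 − 0.9400 = 0.0600
  ~S | U = a + b − a·b on (0.0600, 0.1200) = 0.1728
  U & (~S | U) = a·b on (0.1200, 0.1728) = 0.0207
  (P & ~P) | (U & (~S | U)) = a + b − a·b on (0.0291, 0.0207) = 0.0492
  → value = 0.0492
Under Zadeh (min–max):
  ~P = 1 − 0.97 = 0.03
  P & ~P = min(a, b) on (0.97, 0.03) = 0.03
  ~S = 1 − 0.94 = 0.06
  ~S | U = max(a, b) on (0.06, 0.12) = 0.12
  U & (~S | U) = min(a, b) on (0.12, 0.12) = 0.12
  (P & ~P) | (U & (~S | U)) = max(a, b) on (0.03, 0.12) = 0.12
  → value = 0.1200
|0.0492 − 0.1200| = 0.071

0.071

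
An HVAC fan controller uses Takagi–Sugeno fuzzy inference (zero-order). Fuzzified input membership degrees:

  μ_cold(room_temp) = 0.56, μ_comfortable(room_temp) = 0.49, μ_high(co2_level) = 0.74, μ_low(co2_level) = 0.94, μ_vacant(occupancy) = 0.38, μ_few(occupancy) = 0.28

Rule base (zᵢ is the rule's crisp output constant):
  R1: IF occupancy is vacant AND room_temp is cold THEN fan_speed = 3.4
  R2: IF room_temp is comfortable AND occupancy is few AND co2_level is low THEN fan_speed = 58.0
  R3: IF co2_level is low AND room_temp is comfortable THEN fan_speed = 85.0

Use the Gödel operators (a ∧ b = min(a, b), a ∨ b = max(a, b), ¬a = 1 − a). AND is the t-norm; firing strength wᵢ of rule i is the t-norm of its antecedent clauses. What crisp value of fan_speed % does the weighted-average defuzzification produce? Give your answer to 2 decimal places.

51.46

R1 (z=3.4): vacant=0.38, cold=0.56; AND[min(a, b)] → w = 0.38
R2 (z=58.0): comfortable=0.49, few=0.28, low=0.94; AND[min(a, b)] → w = 0.28
R3 (z=85.0): low=0.94, comfortable=0.49; AND[min(a, b)] → w = 0.49
Weighted average = (0.38·3.4 + 0.28·58.0 + 0.49·85.0) / (0.38 + 0.28 + 0.49)
  = 59.1820 / 1.1500 = 51.46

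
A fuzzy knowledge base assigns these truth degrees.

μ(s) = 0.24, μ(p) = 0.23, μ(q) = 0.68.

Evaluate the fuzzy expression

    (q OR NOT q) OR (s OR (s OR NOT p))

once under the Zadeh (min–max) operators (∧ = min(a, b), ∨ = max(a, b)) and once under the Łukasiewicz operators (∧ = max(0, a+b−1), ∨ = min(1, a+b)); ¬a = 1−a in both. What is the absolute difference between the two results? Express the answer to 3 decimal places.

0.230

Under Zadeh (min–max):
  NOT q = 1 − 0.68 = 0.32
  q OR NOT q = max(a, b) on (0.68, 0.32) = 0.68
  NOT p = 1 − 0.23 = 0.77
  s OR NOT p = max(a, b) on (0.24, 0.77) = 0.77
  s OR (s OR NOT p) = max(a, b) on (0.24, 0.77) = 0.77
  (q OR NOT q) OR (s OR (s OR NOT p)) = max(a, b) on (0.68, 0.77) = 0.77
  → value = 0.7700
Under Łukasiewicz:
  NOT q = 1 − 0.68 = 0.32
  q OR NOT q = min(1, a+b) on (0.68, 0.32) = 1.00
  NOT p = 1 − 0.23 = 0.77
  s OR NOT p = min(1, a+b) on (0.24, 0.77) = 1.00
  s OR (s OR NOT p) = min(1, a+b) on (0.24, 1.00) = 1.00
  (q OR NOT q) OR (s OR (s OR NOT p)) = min(1, a+b) on (1.00, 1.00) = 1.00
  → value = 1.0000
|0.7700 − 1.0000| = 0.230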